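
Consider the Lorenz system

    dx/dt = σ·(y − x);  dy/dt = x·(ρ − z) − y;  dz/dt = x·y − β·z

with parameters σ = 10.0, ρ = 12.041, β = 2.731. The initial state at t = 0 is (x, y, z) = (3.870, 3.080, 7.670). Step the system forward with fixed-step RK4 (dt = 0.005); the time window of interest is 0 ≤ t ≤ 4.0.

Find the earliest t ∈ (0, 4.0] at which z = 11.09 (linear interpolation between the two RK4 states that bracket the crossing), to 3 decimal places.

t = 0.384

t=0.000: state=(3.870, 3.080, 7.670)
step 1 (dt=0.005): k1=(-7.900, 13.836, -9.027), k2=(-7.357, 13.802, -8.893), k3=(-7.371, 13.807, -8.890), k4=(-6.841, 13.776, -8.755); state += dt/6·(k1+2k2+2k3+k4)
t=0.005: state=(3.833, 3.149, 7.626)
t=0.010: state=(3.801, 3.218, 7.582)
t=0.015: state=(3.775, 3.286, 7.541)
continuing one RK4 step at a time; state shown every 40 steps (Δt=0.2):
t=0.200: state=(4.828, 6.052, 7.406)
t=0.380: state=(7.111, 8.007, 10.985)
next step: t=0.385: state=(7.155, 8.003, 11.119) — z has crossed 11.09
linear interpolation between t=0.380 (10.98469) and t=0.385 (11.11929) → t≈0.384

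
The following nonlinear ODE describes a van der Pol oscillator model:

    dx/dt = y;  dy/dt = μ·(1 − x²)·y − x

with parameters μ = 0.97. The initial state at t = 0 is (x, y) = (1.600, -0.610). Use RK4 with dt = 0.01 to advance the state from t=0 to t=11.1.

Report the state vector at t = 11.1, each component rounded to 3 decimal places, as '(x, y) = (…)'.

(x, y) = (-0.390, 1.764)

t=0.000: state=(1.600, -0.610)
step 1 (dt=0.01): k1=(-0.610, -0.677), k2=(-0.613, -0.675), k3=(-0.613, -0.675), k4=(-0.617, -0.672); state += dt/6·(k1+2k2+2k3+k4)
t=0.010: state=(1.594, -0.617)
t=0.020: state=(1.588, -0.623)
t=0.030: state=(1.581, -0.630)
continuing one RK4 step at a time; state shown every 50 steps (Δt=0.5):
t=0.500: state=(1.213, -0.948)
t=1.000: state=(0.618, -1.494)
t=1.500: state=(-0.356, -2.433)
t=2.000: state=(-1.572, -1.878)
t=2.500: state=(-1.997, -0.040)
t=3.000: state=(-1.844, 0.532)
t=3.500: state=(-1.512, 0.789)
t=4.000: state=(-1.039, 1.138)
t=4.500: state=(-0.315, 1.841)
t=5.000: state=(0.844, 2.646)
t=5.500: state=(1.861, 1.032)
t=6.000: state=(1.982, -0.273)
t=6.500: state=(1.741, -0.634)
t=7.000: state=(1.362, -0.893)
t=7.500: state=(0.818, -1.335)
t=8.000: state=(-0.048, -2.208)
t=8.500: state=(-1.303, -2.378)
t=9.000: state=(-1.983, -0.366)
t=9.500: state=(-1.917, 0.445)
t=10.000: state=(-1.620, 0.720)
t=10.500: state=(-1.192, 1.017)
t=11.000: state=(-0.557, 1.591)
t=11.100: state=(-0.390, 1.764)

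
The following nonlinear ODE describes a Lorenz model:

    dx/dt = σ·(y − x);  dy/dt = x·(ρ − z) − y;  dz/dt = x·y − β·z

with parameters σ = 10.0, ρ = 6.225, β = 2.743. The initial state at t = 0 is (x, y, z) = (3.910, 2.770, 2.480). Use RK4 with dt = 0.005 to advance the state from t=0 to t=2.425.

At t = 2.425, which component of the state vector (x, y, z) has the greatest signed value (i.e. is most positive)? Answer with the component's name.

largest component: z

t=0.000: state=(3.910, 2.770, 2.480)
step 1 (dt=0.005): k1=(-11.400, 11.873, 4.028), k2=(-10.818, 11.697, 4.037), k3=(-10.837, 11.703, 4.039), k4=(-10.273, 11.534, 4.048); state += dt/6·(k1+2k2+2k3+k4)
t=0.005: state=(3.856, 2.829, 2.500)
t=0.010: state=(3.807, 2.885, 2.520)
t=0.015: state=(3.764, 2.941, 2.541)
continuing one RK4 step at a time; state shown every 20 steps (Δt=0.1):
t=0.100: state=(3.559, 3.725, 2.928)
t=0.200: state=(3.933, 4.428, 3.567)
t=0.300: state=(4.433, 4.893, 4.437)
t=0.400: state=(4.783, 4.997, 5.393)
t=0.500: state=(4.831, 4.712, 6.162)
t=0.600: state=(4.571, 4.193, 6.520)
t=0.700: state=(4.136, 3.674, 6.447)
t=0.800: state=(3.698, 3.303, 6.084)
t=0.900: state=(3.370, 3.115, 5.605)
t=1.000: state=(3.191, 3.086, 5.142)
t=1.100: state=(3.153, 3.177, 4.772)
t=1.200: state=(3.230, 3.355, 4.537)
t=1.300: state=(3.392, 3.584, 4.454)
t=1.400: state=(3.603, 3.825, 4.521)
t=1.500: state=(3.822, 4.031, 4.718)
t=1.600: state=(4.006, 4.158, 4.995)
t=1.700: state=(4.116, 4.181, 5.285)
t=1.800: state=(4.133, 4.104, 5.516)
t=1.900: state=(4.064, 3.962, 5.640)
t=2.000: state=(3.941, 3.803, 5.645)
t=2.100: state=(3.802, 3.670, 5.553)
t=2.200: state=(3.685, 3.585, 5.404)
t=2.300: state=(3.609, 3.557, 5.243)
t=2.400: state=(3.582, 3.579, 5.105)
t=2.425: state=(3.583, 3.591, 5.077)
compare at T: x=3.583, y=3.591, z=5.077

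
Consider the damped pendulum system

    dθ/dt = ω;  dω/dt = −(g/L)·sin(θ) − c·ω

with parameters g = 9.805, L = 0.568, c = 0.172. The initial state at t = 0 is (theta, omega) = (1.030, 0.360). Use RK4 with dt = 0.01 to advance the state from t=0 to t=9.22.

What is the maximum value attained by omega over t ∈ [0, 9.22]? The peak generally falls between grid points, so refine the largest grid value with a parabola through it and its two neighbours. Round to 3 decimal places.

t=0.000: state=(1.030, 0.360)
step 1 (dt=0.01): k1=(0.360, -14.861), k2=(0.286, -14.864), k3=(0.286, -14.861), k4=(0.211, -14.861); state += dt/6·(k1+2k2+2k3+k4)
t=0.010: state=(1.033, 0.211)
t=0.020: state=(1.034, 0.063)
t=0.030: state=(1.034, -0.086)
continuing one RK4 step at a time; state shown every 50 steps (Δt=0.5):
t=0.500: state=(-0.254, -3.784)
t=1.000: state=(-0.765, 2.243)
t=1.500: state=(0.782, 1.713)
t=2.000: state=(0.116, -3.461)
t=2.500: state=(-0.796, 0.964)
t=3.000: state=(0.516, 2.356)
t=3.500: state=(0.325, -2.789)
t=4.000: state=(-0.724, 0.054)
t=4.500: state=(0.296, 2.516)
t=5.000: state=(0.423, -2.104)
t=5.500: state=(-0.617, -0.535)
t=6.000: state=(0.134, 2.410)
t=6.500: state=(0.453, -1.520)
t=7.000: state=(-0.507, -0.882)
t=7.500: state=(0.023, 2.183)
t=8.000: state=(0.445, -1.055)
t=8.500: state=(-0.408, -1.059)
t=9.000: state=(-0.050, 1.917)
t=9.220: state=(0.328, 1.285)
largest grid value and its neighbours: omega(1.220)=3.71525, omega(1.230)=3.71676, omega(1.240)=3.71186
parabola through these three points peaks at t≈1.227 with omega≈3.71699

max omega = 3.717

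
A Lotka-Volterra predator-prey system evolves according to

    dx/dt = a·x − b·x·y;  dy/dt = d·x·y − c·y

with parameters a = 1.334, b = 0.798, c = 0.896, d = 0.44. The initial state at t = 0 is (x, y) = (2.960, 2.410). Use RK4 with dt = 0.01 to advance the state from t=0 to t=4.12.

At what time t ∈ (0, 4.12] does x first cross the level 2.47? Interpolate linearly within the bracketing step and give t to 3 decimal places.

t = 0.267

t=0.000: state=(2.960, 2.410)
step 1 (dt=0.01): k1=(-1.744, 0.979), k2=(-1.750, 0.972), k3=(-1.750, 0.972), k4=(-1.756, 0.965); state += dt/6·(k1+2k2+2k3+k4)
t=0.010: state=(2.942, 2.420)
t=0.020: state=(2.925, 2.429)
t=0.030: state=(2.907, 2.439)
continuing one RK4 step at a time; state shown every 20 steps (Δt=0.2):
t=0.200: state=(2.595, 2.573)
t=0.260: state=(2.483, 2.607)
next step: t=0.270: state=(2.464, 2.612) — x has crossed 2.47
linear interpolation between t=0.260 (2.48292) and t=0.270 (2.46440) → t≈0.267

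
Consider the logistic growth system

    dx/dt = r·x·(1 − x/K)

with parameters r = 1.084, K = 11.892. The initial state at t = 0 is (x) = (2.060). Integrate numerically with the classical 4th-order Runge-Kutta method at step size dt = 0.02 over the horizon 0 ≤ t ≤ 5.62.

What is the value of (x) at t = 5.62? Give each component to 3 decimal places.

(x) = (11.765)

t=0.000: state=(2.060)
step 1 (dt=0.02): k1=(1.846), k2=(1.859), k3=(1.859), k4=(1.872); state += dt/6·(k1+2k2+2k3+k4)
t=0.020: state=(2.097)
t=0.040: state=(2.135)
t=0.060: state=(2.173)
continuing one RK4 step at a time; state shown every 10 steps (Δt=0.2):
t=0.200: state=(2.456)
t=0.400: state=(2.905)
t=0.600: state=(3.407)
t=0.800: state=(3.957)
t=1.000: state=(4.549)
t=1.200: state=(5.171)
t=1.400: state=(5.811)
t=1.600: state=(6.455)
t=1.800: state=(7.086)
t=2.000: state=(7.692)
t=2.200: state=(8.261)
t=2.400: state=(8.783)
t=2.600: state=(9.255)
t=2.800: state=(9.673)
t=3.000: state=(10.038)
t=3.200: state=(10.353)
t=3.400: state=(10.621)
t=3.600: state=(10.847)
t=3.800: state=(11.036)
t=4.000: state=(11.193)
t=4.200: state=(11.323)
t=4.400: state=(11.429)
t=4.600: state=(11.517)
t=4.800: state=(11.588)
t=5.000: state=(11.646)
t=5.200: state=(11.693)
t=5.400: state=(11.731)
t=5.600: state=(11.762)
t=5.620: state=(11.765)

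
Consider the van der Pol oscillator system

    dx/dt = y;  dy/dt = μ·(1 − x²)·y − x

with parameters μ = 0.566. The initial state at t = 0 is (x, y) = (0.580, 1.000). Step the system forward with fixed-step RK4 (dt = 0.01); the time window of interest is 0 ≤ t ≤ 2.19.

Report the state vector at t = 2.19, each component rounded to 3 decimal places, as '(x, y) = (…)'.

t=0.000: state=(0.580, 1.000)
step 1 (dt=0.01): k1=(1.000, -0.204), k2=(0.999, -0.213), k3=(0.999, -0.213), k4=(0.998, -0.222); state += dt/6·(k1+2k2+2k3+k4)
t=0.010: state=(0.590, 0.998)
t=0.020: state=(0.600, 0.996)
t=0.030: state=(0.610, 0.993)
continuing one RK4 step at a time; state shown every 10 steps (Δt=0.1):
t=0.100: state=(0.679, 0.971)
t=0.200: state=(0.774, 0.923)
t=0.300: state=(0.863, 0.858)
t=0.400: state=(0.945, 0.776)
t=0.500: state=(1.018, 0.680)
t=0.600: state=(1.080, 0.571)
t=0.700: state=(1.131, 0.454)
t=0.800: state=(1.171, 0.331)
t=0.900: state=(1.198, 0.207)
t=1.000: state=(1.212, 0.083)
t=1.100: state=(1.214, -0.039)
t=1.200: state=(1.204, -0.158)
t=1.300: state=(1.183, -0.272)
t=1.400: state=(1.150, -0.382)
t=1.500: state=(1.106, -0.488)
t=1.600: state=(1.052, -0.591)
t=1.700: state=(0.988, -0.692)
t=1.800: state=(0.914, -0.791)
t=1.900: state=(0.830, -0.890)
t=2.000: state=(0.736, -0.989)
t=2.100: state=(0.632, -1.088)
t=2.190: state=(0.530, -1.179)

(x, y) = (0.530, -1.179)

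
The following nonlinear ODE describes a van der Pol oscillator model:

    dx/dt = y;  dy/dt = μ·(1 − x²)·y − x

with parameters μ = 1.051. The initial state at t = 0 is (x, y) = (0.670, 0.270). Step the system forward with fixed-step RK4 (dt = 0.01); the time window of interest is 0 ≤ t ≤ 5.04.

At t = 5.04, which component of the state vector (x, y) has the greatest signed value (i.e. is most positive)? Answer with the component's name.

t=0.000: state=(0.670, 0.270)
step 1 (dt=0.01): k1=(0.270, -0.514), k2=(0.267, -0.517), k3=(0.267, -0.517), k4=(0.265, -0.520); state += dt/6·(k1+2k2+2k3+k4)
t=0.010: state=(0.673, 0.265)
t=0.020: state=(0.675, 0.260)
t=0.030: state=(0.678, 0.254)
continuing one RK4 step at a time; state shown every 20 steps (Δt=0.2):
t=0.200: state=(0.713, 0.155)
t=0.400: state=(0.731, 0.019)
t=0.600: state=(0.719, -0.132)
t=0.800: state=(0.677, -0.295)
t=1.000: state=(0.601, -0.471)
t=1.200: state=(0.487, -0.664)
t=1.400: state=(0.333, -0.881)
t=1.600: state=(0.133, -1.127)
t=1.800: state=(-0.119, -1.393)
t=2.000: state=(-0.423, -1.633)
t=2.200: state=(-0.763, -1.743)
t=2.400: state=(-1.103, -1.599)
t=2.600: state=(-1.384, -1.185)
t=2.800: state=(-1.569, -0.658)
t=3.000: state=(-1.652, -0.195)
t=3.200: state=(-1.656, 0.143)
t=3.400: state=(-1.602, 0.377)
t=3.600: state=(-1.509, 0.549)
t=3.800: state=(-1.384, 0.696)
t=4.000: state=(-1.231, 0.843)
t=4.200: state=(-1.046, 1.013)
t=4.400: state=(-0.822, 1.229)
t=4.600: state=(-0.549, 1.518)
t=4.800: state=(-0.209, 1.898)
t=5.000: state=(0.214, 2.337)
t=5.040: state=(0.309, 2.419)
compare at T: x=0.309, y=2.419

largest component: y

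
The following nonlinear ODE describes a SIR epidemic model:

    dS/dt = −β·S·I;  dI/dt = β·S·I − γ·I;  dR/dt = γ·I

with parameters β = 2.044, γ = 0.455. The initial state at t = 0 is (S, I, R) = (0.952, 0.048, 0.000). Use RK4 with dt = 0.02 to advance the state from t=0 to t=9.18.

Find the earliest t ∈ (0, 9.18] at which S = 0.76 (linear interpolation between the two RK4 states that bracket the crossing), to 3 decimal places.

t = 1.033

t=0.000: state=(0.952, 0.048, 0.000)
step 1 (dt=0.02): k1=(-0.093, 0.072, 0.022), k2=(-0.095, 0.073, 0.022), k3=(-0.095, 0.073, 0.022), k4=(-0.096, 0.074, 0.023); state += dt/6·(k1+2k2+2k3+k4)
t=0.020: state=(0.950, 0.049, 0.000)
t=0.040: state=(0.948, 0.051, 0.001)
t=0.060: state=(0.946, 0.052, 0.001)
continuing one RK4 step at a time; state shown every 25 steps (Δt=0.5):
t=0.500: state=(0.886, 0.098, 0.016)
t=1.000: state=(0.770, 0.183, 0.047)
t=1.020: state=(0.764, 0.187, 0.049)
next step: t=1.040: state=(0.758, 0.191, 0.051) — S has crossed 0.76
linear interpolation between t=1.020 (0.76384) and t=1.040 (0.75796) → t≈1.033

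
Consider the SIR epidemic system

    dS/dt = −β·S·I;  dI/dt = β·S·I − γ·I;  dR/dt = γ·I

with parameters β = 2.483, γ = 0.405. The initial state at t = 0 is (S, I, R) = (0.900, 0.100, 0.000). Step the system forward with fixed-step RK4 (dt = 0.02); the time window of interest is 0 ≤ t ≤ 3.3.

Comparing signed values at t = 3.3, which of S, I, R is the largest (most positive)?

largest component: R

t=0.000: state=(0.900, 0.100, 0.000)
step 1 (dt=0.02): k1=(-0.223, 0.183, 0.041), k2=(-0.227, 0.186, 0.041), k3=(-0.227, 0.186, 0.041), k4=(-0.231, 0.189, 0.042); state += dt/6·(k1+2k2+2k3+k4)
t=0.020: state=(0.895, 0.104, 0.001)
t=0.040: state=(0.891, 0.108, 0.002)
t=0.060: state=(0.886, 0.111, 0.003)
continuing one RK4 step at a time; state shown every 10 steps (Δt=0.2):
t=0.200: state=(0.848, 0.142, 0.010)
t=0.400: state=(0.780, 0.197, 0.023)
t=0.600: state=(0.696, 0.262, 0.042)
t=0.800: state=(0.600, 0.334, 0.066)
t=1.000: state=(0.500, 0.404, 0.096)
t=1.200: state=(0.402, 0.466, 0.131)
t=1.400: state=(0.315, 0.514, 0.171)
t=1.600: state=(0.242, 0.544, 0.214)
t=1.800: state=(0.184, 0.557, 0.259)
t=2.000: state=(0.140, 0.556, 0.304)
t=2.200: state=(0.106, 0.545, 0.349)
t=2.400: state=(0.081, 0.527, 0.392)
t=2.600: state=(0.063, 0.503, 0.434)
t=2.800: state=(0.049, 0.477, 0.473)
t=3.000: state=(0.039, 0.450, 0.511)
t=3.200: state=(0.032, 0.422, 0.546)
t=3.300: state=(0.028, 0.408, 0.563)
compare at T: S=0.028, I=0.408, R=0.563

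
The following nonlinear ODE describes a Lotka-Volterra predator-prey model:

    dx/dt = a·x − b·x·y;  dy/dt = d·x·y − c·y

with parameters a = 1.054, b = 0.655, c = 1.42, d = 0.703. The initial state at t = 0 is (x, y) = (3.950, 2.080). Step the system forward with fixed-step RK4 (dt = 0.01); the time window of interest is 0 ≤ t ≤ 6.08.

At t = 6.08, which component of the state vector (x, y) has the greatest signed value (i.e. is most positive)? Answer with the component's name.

largest component: y

t=0.000: state=(3.950, 2.080)
step 1 (dt=0.01): k1=(-1.218, 2.822), k2=(-1.253, 2.832), k3=(-1.253, 2.832), k4=(-1.287, 2.842); state += dt/6·(k1+2k2+2k3+k4)
t=0.010: state=(3.937, 2.108)
t=0.020: state=(3.924, 2.137)
t=0.030: state=(3.910, 2.166)
continuing one RK4 step at a time; state shown every 20 steps (Δt=0.2):
t=0.200: state=(3.575, 2.665)
t=0.400: state=(3.003, 3.191)
t=0.600: state=(2.384, 3.506)
t=0.800: state=(1.849, 3.549)
t=1.000: state=(1.449, 3.363)
t=1.200: state=(1.175, 3.040)
t=1.400: state=(0.998, 2.664)
t=1.600: state=(0.891, 2.288)
t=1.800: state=(0.834, 1.944)
t=2.000: state=(0.815, 1.642)
t=2.200: state=(0.825, 1.387)
t=2.400: state=(0.862, 1.175)
t=2.600: state=(0.923, 1.003)
t=2.800: state=(1.009, 0.864)
t=3.000: state=(1.120, 0.755)
t=3.200: state=(1.260, 0.672)
t=3.400: state=(1.431, 0.611)
t=3.600: state=(1.635, 0.570)
t=3.800: state=(1.877, 0.549)
t=4.000: state=(2.157, 0.549)
t=4.200: state=(2.475, 0.572)
t=4.400: state=(2.827, 0.625)
t=4.600: state=(3.198, 0.718)
t=4.800: state=(3.561, 0.870)
t=5.000: state=(3.867, 1.105)
t=5.200: state=(4.044, 1.454)
t=5.400: state=(4.005, 1.932)
t=5.600: state=(3.699, 2.508)
t=5.800: state=(3.167, 3.066)
t=6.000: state=(2.545, 3.448)
t=6.080: state=(2.306, 3.528)
compare at T: x=2.306, y=3.528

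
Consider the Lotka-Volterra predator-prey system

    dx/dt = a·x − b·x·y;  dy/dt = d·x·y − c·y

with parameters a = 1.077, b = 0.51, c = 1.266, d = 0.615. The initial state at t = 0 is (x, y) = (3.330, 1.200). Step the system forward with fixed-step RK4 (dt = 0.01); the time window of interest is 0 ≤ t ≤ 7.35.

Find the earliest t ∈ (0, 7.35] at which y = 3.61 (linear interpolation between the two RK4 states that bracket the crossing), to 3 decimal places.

t = 1.125

t=0.000: state=(3.330, 1.200)
step 1 (dt=0.01): k1=(1.548, 0.938), k2=(1.544, 0.948), k3=(1.544, 0.948), k4=(1.539, 0.957); state += dt/6·(k1+2k2+2k3+k4)
t=0.010: state=(3.345, 1.209)
t=0.020: state=(3.361, 1.219)
t=0.030: state=(3.376, 1.229)
continuing one RK4 step at a time; state shown every 25 steps (Δt=0.25):
t=0.250: state=(3.675, 1.500)
t=0.500: state=(3.866, 1.957)
t=0.750: state=(3.795, 2.580)
t=1.000: state=(3.418, 3.286)
t=1.120: state=(3.150, 3.598)
next step: t=1.130: state=(3.126, 3.622) — y has crossed 3.61
linear interpolation between t=1.120 (3.59771) and t=1.130 (3.62168) → t≈1.125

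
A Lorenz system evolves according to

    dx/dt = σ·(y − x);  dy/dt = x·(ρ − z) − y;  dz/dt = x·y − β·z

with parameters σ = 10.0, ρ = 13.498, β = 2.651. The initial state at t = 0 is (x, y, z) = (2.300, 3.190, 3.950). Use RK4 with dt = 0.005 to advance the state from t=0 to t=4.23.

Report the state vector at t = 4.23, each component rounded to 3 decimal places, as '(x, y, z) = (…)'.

t=0.000: state=(2.300, 3.190, 3.950)
step 1 (dt=0.005): k1=(8.900, 18.770, -3.134), k2=(9.147, 18.954, -2.934), k3=(9.145, 18.958, -2.932), k4=(9.391, 19.147, -2.727); state += dt/6·(k1+2k2+2k3+k4)
t=0.005: state=(2.346, 3.285, 3.935)
t=0.010: state=(2.394, 3.381, 3.923)
t=0.015: state=(2.444, 3.480, 3.912)
continuing one RK4 step at a time; state shown every 40 steps (Δt=0.2):
t=0.200: state=(6.027, 8.825, 6.305)
t=0.400: state=(9.715, 8.717, 17.719)
t=0.600: state=(4.091, 1.615, 15.207)
t=0.800: state=(1.897, 1.806, 9.530)
t=1.000: state=(2.815, 3.805, 6.575)
t=1.200: state=(6.051, 8.222, 8.158)
t=1.400: state=(8.723, 8.110, 16.219)
t=1.600: state=(4.798, 2.850, 14.860)
t=1.800: state=(2.984, 2.972, 10.183)
t=2.000: state=(4.178, 5.333, 8.217)
t=2.200: state=(7.113, 8.491, 11.369)
t=2.400: state=(7.280, 5.953, 15.823)
t=2.600: state=(4.405, 3.456, 13.085)
t=2.800: state=(3.959, 4.369, 10.003)
t=3.000: state=(5.660, 6.811, 10.111)
t=3.200: state=(7.309, 7.386, 13.831)
t=3.400: state=(5.827, 4.716, 14.348)
t=3.600: state=(4.428, 4.261, 11.680)
t=3.800: state=(5.042, 5.735, 10.446)
t=4.000: state=(6.566, 7.141, 12.253)
t=4.200: state=(6.489, 5.864, 14.156)
t=4.230: state=(6.286, 5.568, 14.126)

(x, y, z) = (6.286, 5.568, 14.126)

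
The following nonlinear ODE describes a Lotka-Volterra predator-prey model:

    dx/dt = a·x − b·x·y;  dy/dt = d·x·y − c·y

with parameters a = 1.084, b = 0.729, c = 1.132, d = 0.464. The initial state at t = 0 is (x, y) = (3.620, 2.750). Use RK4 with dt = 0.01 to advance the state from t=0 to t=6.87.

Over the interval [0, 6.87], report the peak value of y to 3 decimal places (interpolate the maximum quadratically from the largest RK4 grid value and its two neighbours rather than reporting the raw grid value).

max y = 3.035

t=0.000: state=(3.620, 2.750)
step 1 (dt=0.01): k1=(-3.333, 1.506), k2=(-3.338, 1.489), k3=(-3.337, 1.489), k4=(-3.341, 1.471); state += dt/6·(k1+2k2+2k3+k4)
t=0.010: state=(3.587, 2.765)
t=0.020: state=(3.553, 2.779)
t=0.030: state=(3.520, 2.794)
continuing one RK4 step at a time; state shown every 25 steps (Δt=0.25):
t=0.250: state=(2.799, 3.005)
t=0.500: state=(2.115, 3.005)
t=0.750: state=(1.629, 2.809)
t=1.000: state=(1.315, 2.507)
t=1.250: state=(1.125, 2.174)
t=1.500: state=(1.023, 1.854)
t=1.750: state=(0.982, 1.568)
t=2.000: state=(0.990, 1.324)
t=2.250: state=(1.039, 1.122)
t=2.500: state=(1.128, 0.959)
t=2.750: state=(1.258, 0.829)
t=3.000: state=(1.431, 0.730)
t=3.250: state=(1.655, 0.657)
t=3.500: state=(1.934, 0.610)
t=3.750: state=(2.275, 0.586)
t=4.000: state=(2.681, 0.588)
t=4.250: state=(3.150, 0.621)
t=4.500: state=(3.667, 0.695)
t=4.750: state=(4.190, 0.826)
t=5.000: state=(4.642, 1.040)
t=5.250: state=(4.897, 1.367)
t=5.500: state=(4.813, 1.816)
t=5.750: state=(4.325, 2.333)
t=6.000: state=(3.550, 2.781)
t=6.250: state=(2.735, 3.015)
t=6.500: state=(2.067, 2.995)
t=6.750: state=(1.597, 2.786)
t=6.870: state=(1.434, 2.646)
largest grid value and its neighbours: y(6.340)=3.03501, y(6.350)=3.03527, y(6.360)=3.03514
parabola through these three points peaks at t≈6.352 with y≈3.03527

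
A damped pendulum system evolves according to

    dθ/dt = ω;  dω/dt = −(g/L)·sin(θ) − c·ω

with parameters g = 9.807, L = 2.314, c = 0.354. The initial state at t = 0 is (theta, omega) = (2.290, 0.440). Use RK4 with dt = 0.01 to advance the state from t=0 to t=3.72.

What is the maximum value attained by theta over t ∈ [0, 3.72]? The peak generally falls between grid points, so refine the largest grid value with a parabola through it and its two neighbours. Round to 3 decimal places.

t=0.000: state=(2.290, 0.440)
step 1 (dt=0.01): k1=(0.440, -3.344), k2=(0.423, -3.332), k3=(0.423, -3.332), k4=(0.407, -3.321); state += dt/6·(k1+2k2+2k3+k4)
t=0.010: state=(2.294, 0.407)
t=0.020: state=(2.298, 0.374)
t=0.030: state=(2.302, 0.341)
continuing one RK4 step at a time; state shown every 20 steps (Δt=0.2):
t=0.200: state=(2.314, -0.193)
t=0.400: state=(2.214, -0.804)
t=0.600: state=(1.990, -1.450)
t=0.800: state=(1.631, -2.139)
t=1.000: state=(1.136, -2.790)
t=1.200: state=(0.531, -3.198)
t=1.400: state=(-0.112, -3.143)
t=1.600: state=(-0.693, -2.603)
t=1.800: state=(-1.134, -1.774)
t=2.000: state=(-1.398, -0.871)
t=2.200: state=(-1.484, 0.001)
t=2.400: state=(-1.402, 0.814)
t=2.600: state=(-1.164, 1.544)
t=2.800: state=(-0.794, 2.117)
t=3.000: state=(-0.336, 2.408)
t=3.200: state=(0.143, 2.318)
t=3.400: state=(0.567, 1.870)
t=3.600: state=(0.876, 1.196)
t=3.720: state=(0.992, 0.744)
largest grid value and its neighbours: theta(0.130)=2.31971, theta(0.140)=2.31978, theta(0.150)=2.31953
parabola through these three points peaks at t≈0.137 with theta≈2.31979

max theta = 2.320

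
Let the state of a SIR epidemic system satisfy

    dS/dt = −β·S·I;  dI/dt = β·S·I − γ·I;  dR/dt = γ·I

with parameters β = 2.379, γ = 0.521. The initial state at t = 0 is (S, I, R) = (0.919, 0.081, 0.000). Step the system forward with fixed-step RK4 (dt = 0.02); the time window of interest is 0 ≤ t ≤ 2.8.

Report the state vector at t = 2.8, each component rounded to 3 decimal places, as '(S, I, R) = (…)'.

(S, I, R) = (0.096, 0.409, 0.495)

t=0.000: state=(0.919, 0.081, 0.000)
step 1 (dt=0.02): k1=(-0.177, 0.135, 0.042), k2=(-0.180, 0.137, 0.043), k3=(-0.180, 0.137, 0.043), k4=(-0.182, 0.139, 0.044); state += dt/6·(k1+2k2+2k3+k4)
t=0.020: state=(0.915, 0.084, 0.001)
t=0.040: state=(0.912, 0.087, 0.002)
t=0.060: state=(0.908, 0.089, 0.003)
continuing one RK4 step at a time; state shown every 5 steps (Δt=0.1):
t=0.100: state=(0.900, 0.095, 0.005)
t=0.200: state=(0.878, 0.112, 0.010)
t=0.300: state=(0.853, 0.131, 0.016)
t=0.400: state=(0.825, 0.151, 0.024)
t=0.500: state=(0.794, 0.174, 0.032)
t=0.600: state=(0.759, 0.199, 0.042)
t=0.700: state=(0.722, 0.225, 0.053)
t=0.800: state=(0.682, 0.253, 0.065)
t=0.900: state=(0.640, 0.281, 0.079)
t=1.000: state=(0.597, 0.309, 0.095)
t=1.100: state=(0.553, 0.336, 0.111)
t=1.200: state=(0.509, 0.362, 0.130)
t=1.300: state=(0.465, 0.386, 0.149)
t=1.400: state=(0.424, 0.407, 0.170)
t=1.500: state=(0.384, 0.425, 0.191)
t=1.600: state=(0.346, 0.440, 0.214)
t=1.700: state=(0.311, 0.452, 0.237)
t=1.800: state=(0.279, 0.460, 0.261)
t=1.900: state=(0.250, 0.465, 0.285)
t=2.000: state=(0.224, 0.467, 0.309)
t=2.100: state=(0.200, 0.466, 0.334)
t=2.200: state=(0.179, 0.463, 0.358)
t=2.300: state=(0.161, 0.457, 0.382)
t=2.400: state=(0.144, 0.450, 0.405)
t=2.500: state=(0.130, 0.442, 0.429)
t=2.600: state=(0.117, 0.432, 0.451)
t=2.700: state=(0.106, 0.421, 0.474)
t=2.800: state=(0.096, 0.409, 0.495)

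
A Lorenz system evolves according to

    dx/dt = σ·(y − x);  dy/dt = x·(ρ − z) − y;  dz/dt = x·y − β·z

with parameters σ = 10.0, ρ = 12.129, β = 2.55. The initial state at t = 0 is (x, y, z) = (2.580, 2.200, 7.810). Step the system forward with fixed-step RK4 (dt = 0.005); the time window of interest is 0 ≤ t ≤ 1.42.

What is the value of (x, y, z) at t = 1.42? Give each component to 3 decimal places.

t=0.000: state=(2.580, 2.200, 7.810)
step 1 (dt=0.005): k1=(-3.800, 8.943, -14.239), k2=(-3.481, 8.971, -14.112), k3=(-3.489, 8.974, -14.111), k4=(-3.177, 9.004, -13.983); state += dt/6·(k1+2k2+2k3+k4)
t=0.005: state=(2.563, 2.245, 7.739)
t=0.010: state=(2.548, 2.290, 7.670)
t=0.015: state=(2.537, 2.336, 7.602)
continuing one RK4 step at a time; state shown every 10 steps (Δt=0.05):
t=0.050: state=(2.529, 2.668, 7.164)
t=0.100: state=(2.694, 3.200, 6.665)
t=0.150: state=(3.024, 3.829, 6.338)
t=0.200: state=(3.495, 4.572, 6.221)
t=0.250: state=(4.098, 5.431, 6.369)
t=0.300: state=(4.821, 6.370, 6.846)
t=0.350: state=(5.632, 7.301, 7.711)
t=0.400: state=(6.460, 8.064, 8.984)
t=0.450: state=(7.190, 8.454, 10.578)
t=0.500: state=(7.672, 8.291, 12.262)
t=0.550: state=(7.775, 7.550, 13.692)
t=0.600: state=(7.452, 6.415, 14.563)
t=0.650: state=(6.783, 5.202, 14.762)
t=0.700: state=(5.933, 4.176, 14.387)
t=0.750: state=(5.079, 3.459, 13.642)
t=0.800: state=(4.344, 3.046, 12.721)
t=0.850: state=(3.790, 2.874, 11.757)
t=0.900: state=(3.426, 2.880, 10.832)
t=0.950: state=(3.237, 3.019, 9.993)
t=1.000: state=(3.200, 3.264, 9.269)
t=1.050: state=(3.295, 3.606, 8.681)
t=1.100: state=(3.507, 4.039, 8.251)
t=1.150: state=(3.824, 4.560, 8.002)
t=1.200: state=(4.238, 5.155, 7.964)
t=1.250: state=(4.735, 5.796, 8.166)
t=1.300: state=(5.289, 6.429, 8.631)
t=1.350: state=(5.857, 6.971, 9.359)
t=1.400: state=(6.378, 7.319, 10.302)
t=1.420: state=(6.555, 7.381, 10.718)

(x, y, z) = (6.555, 7.381, 10.718)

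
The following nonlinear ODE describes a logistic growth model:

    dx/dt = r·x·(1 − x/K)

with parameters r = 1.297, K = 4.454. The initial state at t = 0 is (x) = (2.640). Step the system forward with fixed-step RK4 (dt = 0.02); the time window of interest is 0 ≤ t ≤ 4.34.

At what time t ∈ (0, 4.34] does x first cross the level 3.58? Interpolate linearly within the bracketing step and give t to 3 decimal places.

t=0.000: state=(2.640)
step 1 (dt=0.02): k1=(1.395), k2=(1.391), k3=(1.391), k4=(1.388); state += dt/6·(k1+2k2+2k3+k4)
t=0.020: state=(2.668)
t=0.040: state=(2.696)
t=0.060: state=(2.723)
continuing one RK4 step at a time; state shown every 10 steps (Δt=0.2):
t=0.200: state=(2.911)
t=0.400: state=(3.161)
t=0.600: state=(3.386)
t=0.780: state=(3.564)
next step: t=0.800: state=(3.582) — x has crossed 3.58
linear interpolation between t=0.780 (3.56363) and t=0.800 (3.58197) → t≈0.798

t = 0.798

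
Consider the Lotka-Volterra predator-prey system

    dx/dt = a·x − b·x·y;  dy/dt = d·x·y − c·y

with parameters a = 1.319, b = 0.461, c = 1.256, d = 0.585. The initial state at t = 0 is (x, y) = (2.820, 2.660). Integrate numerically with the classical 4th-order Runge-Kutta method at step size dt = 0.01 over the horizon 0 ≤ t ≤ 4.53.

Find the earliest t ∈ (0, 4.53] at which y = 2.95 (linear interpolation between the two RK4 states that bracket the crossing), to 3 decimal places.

t = 0.256

t=0.000: state=(2.820, 2.660)
step 1 (dt=0.01): k1=(0.262, 1.047), k2=(0.255, 1.051), k3=(0.255, 1.051), k4=(0.248, 1.055); state += dt/6·(k1+2k2+2k3+k4)
t=0.010: state=(2.823, 2.671)
t=0.020: state=(2.825, 2.681)
t=0.030: state=(2.827, 2.692)
continuing one RK4 step at a time; state shown every 20 steps (Δt=0.2):
t=0.200: state=(2.844, 2.884)
t=0.250: state=(2.840, 2.943)
next step: t=0.260: state=(2.839, 2.955) — y has crossed 2.95
linear interpolation between t=0.250 (2.94284) and t=0.260 (2.95480) → t≈0.256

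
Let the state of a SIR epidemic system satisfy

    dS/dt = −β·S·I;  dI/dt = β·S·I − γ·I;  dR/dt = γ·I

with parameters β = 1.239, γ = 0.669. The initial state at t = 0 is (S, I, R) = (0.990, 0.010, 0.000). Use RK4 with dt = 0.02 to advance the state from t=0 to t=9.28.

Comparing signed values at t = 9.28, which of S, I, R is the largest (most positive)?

largest component: R

t=0.000: state=(0.990, 0.010, 0.000)
step 1 (dt=0.02): k1=(-0.012, 0.006, 0.007), k2=(-0.012, 0.006, 0.007), k3=(-0.012, 0.006, 0.007), k4=(-0.012, 0.006, 0.007); state += dt/6·(k1+2k2+2k3+k4)
t=0.020: state=(0.990, 0.010, 0.000)
t=0.040: state=(0.990, 0.010, 0.000)
t=0.060: state=(0.989, 0.010, 0.000)
continuing one RK4 step at a time; state shown every 25 steps (Δt=0.5):
t=0.500: state=(0.983, 0.013, 0.004)
t=1.000: state=(0.974, 0.017, 0.009)
t=1.500: state=(0.962, 0.023, 0.016)
t=2.000: state=(0.947, 0.029, 0.024)
t=2.500: state=(0.927, 0.037, 0.035)
t=3.000: state=(0.904, 0.047, 0.049)
t=3.500: state=(0.875, 0.058, 0.067)
t=4.000: state=(0.840, 0.071, 0.089)
t=4.500: state=(0.801, 0.085, 0.115)
t=5.000: state=(0.756, 0.098, 0.145)
t=5.500: state=(0.709, 0.111, 0.180)
t=6.000: state=(0.660, 0.121, 0.219)
t=6.500: state=(0.611, 0.128, 0.261)
t=7.000: state=(0.563, 0.132, 0.305)
t=7.500: state=(0.519, 0.132, 0.349)
t=8.000: state=(0.478, 0.129, 0.393)
t=8.500: state=(0.442, 0.123, 0.435)
t=9.000: state=(0.411, 0.114, 0.475)
t=9.280: state=(0.395, 0.109, 0.496)
compare at T: S=0.395, I=0.109, R=0.496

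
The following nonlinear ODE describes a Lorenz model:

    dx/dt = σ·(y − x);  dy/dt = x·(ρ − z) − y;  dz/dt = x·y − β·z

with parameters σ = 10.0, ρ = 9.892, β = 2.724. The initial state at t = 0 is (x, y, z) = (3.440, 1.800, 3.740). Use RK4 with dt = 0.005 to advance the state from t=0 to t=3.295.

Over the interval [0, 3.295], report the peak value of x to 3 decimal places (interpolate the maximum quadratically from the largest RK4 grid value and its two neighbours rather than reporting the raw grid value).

t=0.000: state=(3.440, 1.800, 3.740)
step 1 (dt=0.005): k1=(-16.400, 19.363, -3.996), k2=(-15.506, 19.096, -3.878), k3=(-15.535, 19.110, -3.877), k4=(-14.668, 18.855, -3.762); state += dt/6·(k1+2k2+2k3+k4)
t=0.005: state=(3.362, 1.896, 3.721)
t=0.010: state=(3.293, 1.989, 3.702)
t=0.015: state=(3.232, 2.080, 3.685)
continuing one RK4 step at a time; state shown every 40 steps (Δt=0.2):
t=0.200: state=(3.903, 5.127, 4.018)
t=0.400: state=(6.796, 7.982, 8.295)
t=0.600: state=(6.538, 5.144, 12.361)
t=0.800: state=(3.721, 2.769, 9.920)
t=1.000: state=(2.992, 3.116, 7.123)
t=1.200: state=(3.915, 4.666, 6.181)
t=1.400: state=(5.640, 6.432, 7.893)
t=1.600: state=(6.161, 5.777, 10.560)
t=1.800: state=(4.750, 4.017, 10.125)
t=2.000: state=(3.901, 3.814, 8.310)
t=2.200: state=(4.280, 4.692, 7.454)
t=2.400: state=(5.248, 5.696, 8.250)
t=2.600: state=(5.632, 5.511, 9.685)
t=2.800: state=(4.972, 4.560, 9.709)
t=3.000: state=(4.403, 4.295, 8.716)
t=3.200: state=(4.543, 4.760, 8.133)
t=3.295: state=(4.785, 5.065, 8.200)
largest grid value and its neighbours: x(0.485)=7.37938, x(0.490)=7.38207, x(0.495)=7.38087
parabola through these three points peaks at t≈0.491 with x≈7.38214

max x = 7.382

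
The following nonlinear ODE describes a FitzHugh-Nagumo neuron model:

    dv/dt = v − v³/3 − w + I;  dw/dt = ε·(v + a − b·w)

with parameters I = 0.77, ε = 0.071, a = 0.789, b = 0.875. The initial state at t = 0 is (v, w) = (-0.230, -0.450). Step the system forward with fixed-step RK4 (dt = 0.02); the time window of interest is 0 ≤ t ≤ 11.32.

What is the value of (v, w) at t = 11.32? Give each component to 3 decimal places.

(v, w) = (1.503, 1.209)

t=0.000: state=(-0.230, -0.450)
step 1 (dt=0.02): k1=(0.994, 0.068), k2=(1.003, 0.068), k3=(1.003, 0.068), k4=(1.012, 0.069); state += dt/6·(k1+2k2+2k3+k4)
t=0.020: state=(-0.210, -0.449)
t=0.040: state=(-0.190, -0.447)
t=0.060: state=(-0.169, -0.446)
continuing one RK4 step at a time; state shown every 25 steps (Δt=0.5):
t=0.500: state=(0.399, -0.406)
t=1.000: state=(1.264, -0.338)
t=1.500: state=(1.876, -0.243)
t=2.000: state=(2.044, -0.139)
t=2.500: state=(2.054, -0.035)
t=3.000: state=(2.031, 0.065)
t=3.500: state=(2.001, 0.161)
t=4.000: state=(1.970, 0.253)
t=4.500: state=(1.939, 0.341)
t=5.000: state=(1.908, 0.426)
t=5.500: state=(1.877, 0.506)
t=6.000: state=(1.845, 0.583)
t=6.500: state=(1.814, 0.657)
t=7.000: state=(1.783, 0.727)
t=7.500: state=(1.751, 0.795)
t=8.000: state=(1.719, 0.858)
t=8.500: state=(1.688, 0.919)
t=9.000: state=(1.656, 0.977)
t=9.500: state=(1.623, 1.032)
t=10.000: state=(1.591, 1.084)
t=10.500: state=(1.558, 1.134)
t=11.000: state=(1.525, 1.181)
t=11.320: state=(1.503, 1.209)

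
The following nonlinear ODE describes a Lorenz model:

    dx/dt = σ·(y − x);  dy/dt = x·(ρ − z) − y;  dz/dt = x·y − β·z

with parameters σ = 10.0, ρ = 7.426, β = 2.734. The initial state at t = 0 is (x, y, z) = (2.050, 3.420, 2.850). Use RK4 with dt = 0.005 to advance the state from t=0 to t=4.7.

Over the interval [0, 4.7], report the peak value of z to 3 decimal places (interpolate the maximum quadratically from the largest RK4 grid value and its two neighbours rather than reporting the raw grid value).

max z = 8.577

t=0.000: state=(2.050, 3.420, 2.850)
step 1 (dt=0.005): k1=(13.700, 5.961, -0.781), k2=(13.507, 6.107, -0.627), k3=(13.515, 6.103, -0.629), k4=(13.329, 6.246, -0.477); state += dt/6·(k1+2k2+2k3+k4)
t=0.005: state=(2.118, 3.451, 2.847)
t=0.010: state=(2.183, 3.482, 2.845)
t=0.015: state=(2.248, 3.516, 2.845)
continuing one RK4 step at a time; state shown every 40 steps (Δt=0.2):
t=0.200: state=(4.222, 5.237, 3.897)
t=0.400: state=(5.772, 6.080, 7.009)
t=0.600: state=(5.096, 4.286, 8.562)
t=0.800: state=(3.578, 3.038, 7.235)
t=1.000: state=(3.080, 3.091, 5.668)
t=1.200: state=(3.471, 3.817, 5.005)
t=1.400: state=(4.291, 4.707, 5.506)
t=1.600: state=(4.852, 4.938, 6.715)
t=1.800: state=(4.600, 4.314, 7.300)
t=2.000: state=(4.007, 3.764, 6.842)
t=2.200: state=(3.752, 3.744, 6.149)
t=2.400: state=(3.925, 4.083, 5.862)
t=2.600: state=(4.276, 4.437, 6.116)
t=2.800: state=(4.465, 4.478, 6.587)
t=3.000: state=(4.344, 4.231, 6.778)
t=3.200: state=(4.113, 4.018, 6.586)
t=3.400: state=(4.016, 4.017, 6.304)
t=3.600: state=(4.097, 4.166, 6.202)
t=3.800: state=(4.240, 4.300, 6.322)
t=4.000: state=(4.302, 4.300, 6.506)
t=4.200: state=(4.246, 4.200, 6.566)
t=4.400: state=(4.155, 4.119, 6.482)
t=4.600: state=(4.122, 4.125, 6.370)
t=4.700: state=(4.134, 4.154, 6.341)
largest grid value and its neighbours: z(0.575)=8.57495, z(0.580)=8.57683, z(0.585)=8.57646
parabola through these three points peaks at t≈0.582 with z≈8.57696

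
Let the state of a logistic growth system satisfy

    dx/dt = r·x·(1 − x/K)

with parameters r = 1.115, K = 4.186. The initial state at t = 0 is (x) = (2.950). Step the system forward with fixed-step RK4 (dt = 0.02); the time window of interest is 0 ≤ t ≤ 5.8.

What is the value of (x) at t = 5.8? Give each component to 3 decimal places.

(x) = (4.183)

t=0.000: state=(2.950)
step 1 (dt=0.02): k1=(0.971), k2=(0.967), k3=(0.967), k4=(0.962); state += dt/6·(k1+2k2+2k3+k4)
t=0.020: state=(2.969)
t=0.040: state=(2.988)
t=0.060: state=(3.007)
continuing one RK4 step at a time; state shown every 10 steps (Δt=0.2):
t=0.200: state=(3.135)
t=0.400: state=(3.301)
t=0.600: state=(3.446)
t=0.800: state=(3.573)
t=1.000: state=(3.680)
t=1.200: state=(3.771)
t=1.400: state=(3.848)
t=1.600: state=(3.911)
t=1.800: state=(3.963)
t=2.000: state=(4.006)
t=2.200: state=(4.040)
t=2.400: state=(4.069)
t=2.600: state=(4.092)
t=2.800: state=(4.110)
t=3.000: state=(4.125)
t=3.200: state=(4.137)
t=3.400: state=(4.147)
t=3.600: state=(4.155)
t=3.800: state=(4.161)
t=4.000: state=(4.166)
t=4.200: state=(4.170)
t=4.400: state=(4.173)
t=4.600: state=(4.176)
t=4.800: state=(4.178)
t=5.000: state=(4.179)
t=5.200: state=(4.181)
t=5.400: state=(4.182)
t=5.600: state=(4.183)
t=5.800: state=(4.183)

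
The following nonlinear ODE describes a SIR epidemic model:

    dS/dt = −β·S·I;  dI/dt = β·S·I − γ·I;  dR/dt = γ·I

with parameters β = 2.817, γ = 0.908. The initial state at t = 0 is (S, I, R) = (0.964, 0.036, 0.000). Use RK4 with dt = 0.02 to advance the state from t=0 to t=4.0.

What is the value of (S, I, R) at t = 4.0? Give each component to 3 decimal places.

t=0.000: state=(0.964, 0.036, 0.000)
step 1 (dt=0.02): k1=(-0.098, 0.065, 0.033), k2=(-0.099, 0.066, 0.033), k3=(-0.099, 0.066, 0.033), k4=(-0.101, 0.067, 0.034); state += dt/6·(k1+2k2+2k3+k4)
t=0.020: state=(0.962, 0.037, 0.001)
t=0.040: state=(0.960, 0.039, 0.001)
t=0.060: state=(0.958, 0.040, 0.002)
continuing one RK4 step at a time; state shown every 10 steps (Δt=0.2):
t=0.200: state=(0.941, 0.051, 0.008)
t=0.400: state=(0.909, 0.072, 0.019)
t=0.600: state=(0.866, 0.099, 0.034)
t=0.800: state=(0.812, 0.133, 0.055)
t=1.000: state=(0.745, 0.172, 0.083)
t=1.200: state=(0.668, 0.214, 0.118)
t=1.400: state=(0.586, 0.254, 0.161)
t=1.600: state=(0.503, 0.287, 0.210)
t=1.800: state=(0.425, 0.311, 0.264)
t=2.000: state=(0.355, 0.323, 0.322)
t=2.200: state=(0.296, 0.323, 0.381)
t=2.400: state=(0.247, 0.314, 0.439)
t=2.600: state=(0.208, 0.298, 0.495)
t=2.800: state=(0.177, 0.277, 0.547)
t=3.000: state=(0.152, 0.253, 0.595)
t=3.200: state=(0.133, 0.229, 0.639)
t=3.400: state=(0.118, 0.204, 0.678)
t=3.600: state=(0.106, 0.182, 0.713)
t=3.800: state=(0.096, 0.160, 0.744)
t=4.000: state=(0.088, 0.141, 0.771)

(S, I, R) = (0.088, 0.141, 0.771)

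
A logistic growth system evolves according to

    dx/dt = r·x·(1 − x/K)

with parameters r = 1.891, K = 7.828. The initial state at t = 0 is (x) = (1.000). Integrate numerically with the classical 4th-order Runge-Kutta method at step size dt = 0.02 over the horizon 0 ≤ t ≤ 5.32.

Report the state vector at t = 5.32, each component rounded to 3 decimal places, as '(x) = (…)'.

t=0.000: state=(1.000)
step 1 (dt=0.02): k1=(1.649), k2=(1.673), k3=(1.673), k4=(1.696); state += dt/6·(k1+2k2+2k3+k4)
t=0.020: state=(1.033)
t=0.040: state=(1.068)
t=0.060: state=(1.103)
continuing one RK4 step at a time; state shown every 10 steps (Δt=0.2):
t=0.200: state=(1.379)
t=0.400: state=(1.862)
t=0.600: state=(2.450)
t=0.800: state=(3.126)
t=1.000: state=(3.855)
t=1.200: state=(4.589)
t=1.400: state=(5.276)
t=1.600: state=(5.880)
t=1.800: state=(6.380)
t=2.000: state=(6.774)
t=2.200: state=(7.074)
t=2.400: state=(7.295)
t=2.600: state=(7.455)
t=2.800: state=(7.569)
t=3.000: state=(7.648)
t=3.200: state=(7.704)
t=3.400: state=(7.743)
t=3.600: state=(7.769)
t=3.800: state=(7.788)
t=4.000: state=(7.800)
t=4.200: state=(7.809)
t=4.400: state=(7.815)
t=4.600: state=(7.819)
t=4.800: state=(7.822)
t=5.000: state=(7.824)
t=5.200: state=(7.825)
t=5.320: state=(7.826)

(x) = (7.826)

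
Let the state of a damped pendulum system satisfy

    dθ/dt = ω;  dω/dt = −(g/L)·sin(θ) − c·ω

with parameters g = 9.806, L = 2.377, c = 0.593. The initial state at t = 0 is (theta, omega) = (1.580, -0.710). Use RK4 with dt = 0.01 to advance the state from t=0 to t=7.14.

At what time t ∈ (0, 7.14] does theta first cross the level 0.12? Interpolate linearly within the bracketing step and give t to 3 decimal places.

t=0.000: state=(1.580, -0.710)
step 1 (dt=0.01): k1=(-0.710, -3.704), k2=(-0.729, -3.693), k3=(-0.728, -3.693), k4=(-0.747, -3.682); state += dt/6·(k1+2k2+2k3+k4)
t=0.010: state=(1.573, -0.747)
t=0.020: state=(1.565, -0.784)
t=0.030: state=(1.557, -0.820)
continuing one RK4 step at a time; state shown every 25 steps (Δt=0.25):
t=0.250: state=(1.293, -1.560)
t=0.500: state=(0.819, -2.175)
t=0.750: state=(0.242, -2.351)
t=0.800: state=(0.125, -2.319)
next step: t=0.810: state=(0.102, -2.310) — theta has crossed 0.12
linear interpolation between t=0.800 (0.12523) and t=0.810 (0.10209) → t≈0.802

t = 0.802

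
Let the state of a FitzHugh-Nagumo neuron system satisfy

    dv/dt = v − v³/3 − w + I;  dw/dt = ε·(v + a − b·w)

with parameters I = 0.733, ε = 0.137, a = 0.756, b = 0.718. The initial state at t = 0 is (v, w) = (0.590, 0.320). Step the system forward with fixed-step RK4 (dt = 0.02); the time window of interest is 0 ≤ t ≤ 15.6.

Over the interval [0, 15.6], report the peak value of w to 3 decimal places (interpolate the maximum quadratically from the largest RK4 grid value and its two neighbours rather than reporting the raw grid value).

max w = 1.702

t=0.000: state=(0.590, 0.320)
step 1 (dt=0.02): k1=(0.935, 0.153), k2=(0.939, 0.154), k3=(0.939, 0.154), k4=(0.943, 0.155); state += dt/6·(k1+2k2+2k3+k4)
t=0.020: state=(0.609, 0.323)
t=0.040: state=(0.628, 0.326)
t=0.060: state=(0.647, 0.329)
continuing one RK4 step at a time; state shown every 50 steps (Δt=1):
t=1.000: state=(1.492, 0.529)
t=2.000: state=(1.709, 0.794)
t=3.000: state=(1.628, 1.037)
t=4.000: state=(1.501, 1.243)
t=5.000: state=(1.357, 1.411)
t=6.000: state=(1.190, 1.544)
t=7.000: state=(0.982, 1.640)
t=8.000: state=(0.681, 1.695)
t=9.000: state=(0.109, 1.690)
t=10.000: state=(-1.164, 1.569)
t=11.000: state=(-1.919, 1.302)
t=12.000: state=(-1.897, 1.028)
t=13.000: state=(-1.804, 0.789)
t=14.000: state=(-1.706, 0.585)
t=15.000: state=(-1.608, 0.412)
t=15.600: state=(-1.549, 0.323)
largest grid value and its neighbours: w(8.460)=1.70220, w(8.480)=1.70221, w(8.500)=1.70218
parabola through these three points peaks at t≈8.472 with w≈1.70221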